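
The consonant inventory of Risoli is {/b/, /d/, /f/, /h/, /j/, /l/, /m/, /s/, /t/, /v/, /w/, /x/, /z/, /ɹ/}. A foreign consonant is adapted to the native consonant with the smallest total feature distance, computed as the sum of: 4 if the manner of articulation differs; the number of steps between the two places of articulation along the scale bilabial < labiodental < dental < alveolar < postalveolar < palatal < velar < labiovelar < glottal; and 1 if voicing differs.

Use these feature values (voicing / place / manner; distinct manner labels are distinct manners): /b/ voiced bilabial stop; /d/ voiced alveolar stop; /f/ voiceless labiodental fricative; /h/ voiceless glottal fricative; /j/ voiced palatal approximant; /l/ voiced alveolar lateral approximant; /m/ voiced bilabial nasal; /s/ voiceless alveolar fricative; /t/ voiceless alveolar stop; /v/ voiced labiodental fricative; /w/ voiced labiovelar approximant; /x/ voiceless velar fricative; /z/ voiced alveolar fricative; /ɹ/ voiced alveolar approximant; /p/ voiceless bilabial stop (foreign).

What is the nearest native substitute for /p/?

/b/ is closest: same manner (stop), place distance 0 (bilabial→bilabial), voicing differs (+1); total 1. Next closest is /t/ at distance 3.

b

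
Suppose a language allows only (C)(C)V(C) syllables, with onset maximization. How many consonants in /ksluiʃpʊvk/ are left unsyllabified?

2

Syllabifying with onset maximization leaves /k/, /k/ stranded (at most one coda consonant is licensed; onsets may contain at most 2 consonants).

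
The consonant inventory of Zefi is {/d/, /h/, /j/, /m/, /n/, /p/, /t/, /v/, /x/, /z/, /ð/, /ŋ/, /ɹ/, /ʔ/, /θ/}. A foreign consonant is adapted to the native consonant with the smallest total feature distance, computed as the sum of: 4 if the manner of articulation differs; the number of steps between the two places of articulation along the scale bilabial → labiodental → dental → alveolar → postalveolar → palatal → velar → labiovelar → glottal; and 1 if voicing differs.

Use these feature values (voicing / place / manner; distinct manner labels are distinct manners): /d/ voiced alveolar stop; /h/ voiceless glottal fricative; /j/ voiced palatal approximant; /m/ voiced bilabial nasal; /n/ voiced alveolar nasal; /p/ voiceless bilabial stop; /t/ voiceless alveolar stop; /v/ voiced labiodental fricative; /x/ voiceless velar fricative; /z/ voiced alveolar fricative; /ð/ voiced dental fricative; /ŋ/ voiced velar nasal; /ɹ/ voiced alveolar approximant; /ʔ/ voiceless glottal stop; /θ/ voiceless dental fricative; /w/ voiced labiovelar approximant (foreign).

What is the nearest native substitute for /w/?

/j/ is closest: same manner (approximant), place distance 2 (labiovelar→palatal), same voicing; total 2. Next closest is /ɹ/ at distance 4.

j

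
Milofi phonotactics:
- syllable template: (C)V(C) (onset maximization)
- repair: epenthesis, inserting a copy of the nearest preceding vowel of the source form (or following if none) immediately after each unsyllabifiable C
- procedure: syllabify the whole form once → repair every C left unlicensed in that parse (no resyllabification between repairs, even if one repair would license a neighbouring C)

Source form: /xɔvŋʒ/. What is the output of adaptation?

xɔvŋɔʒɔ

Under (C)V(C), the unsyllabifiable consonants are /ŋ/, /ʒ/ (at most one coda consonant is licensed; onsets are limited to one consonant).
Epenthesis after each stranded consonant: /ŋ/ → /ŋɔ/, /ʒ/ → /ʒɔ/.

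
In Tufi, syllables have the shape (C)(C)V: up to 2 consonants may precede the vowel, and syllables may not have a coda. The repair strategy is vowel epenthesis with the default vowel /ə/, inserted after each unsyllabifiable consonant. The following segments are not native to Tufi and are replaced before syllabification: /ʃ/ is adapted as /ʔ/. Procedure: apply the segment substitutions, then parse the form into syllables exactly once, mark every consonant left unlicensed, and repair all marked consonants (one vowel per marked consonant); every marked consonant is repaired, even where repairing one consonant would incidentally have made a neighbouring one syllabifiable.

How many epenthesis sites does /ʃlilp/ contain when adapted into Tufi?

2

After substitution the input is /ʔlilp/.
The unsyllabifiable consonants are /l/, /p/; each receives one epenthetic vowel.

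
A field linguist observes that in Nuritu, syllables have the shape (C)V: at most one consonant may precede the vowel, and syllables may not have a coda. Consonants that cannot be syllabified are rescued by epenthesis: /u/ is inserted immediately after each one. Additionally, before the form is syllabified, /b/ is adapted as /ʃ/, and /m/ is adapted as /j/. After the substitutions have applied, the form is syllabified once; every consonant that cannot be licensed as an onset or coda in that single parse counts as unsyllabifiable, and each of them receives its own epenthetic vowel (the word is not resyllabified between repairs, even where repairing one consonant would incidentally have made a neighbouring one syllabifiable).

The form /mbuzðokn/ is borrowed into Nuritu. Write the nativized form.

juʃuzuðokunu

Substitution: /m/ → /j/, /b/ → /ʃ/, giving /jʃuzðokn/.
Under (C)V, the unsyllabifiable consonants are /j/, /z/, /k/, /n/ (no codas are permitted; onsets are limited to one consonant).
Each unlicensed consonant becomes the onset of a new syllable: /j/ → /ju/, /z/ → /zu/, /k/ → /ku/, /n/ → /nu/.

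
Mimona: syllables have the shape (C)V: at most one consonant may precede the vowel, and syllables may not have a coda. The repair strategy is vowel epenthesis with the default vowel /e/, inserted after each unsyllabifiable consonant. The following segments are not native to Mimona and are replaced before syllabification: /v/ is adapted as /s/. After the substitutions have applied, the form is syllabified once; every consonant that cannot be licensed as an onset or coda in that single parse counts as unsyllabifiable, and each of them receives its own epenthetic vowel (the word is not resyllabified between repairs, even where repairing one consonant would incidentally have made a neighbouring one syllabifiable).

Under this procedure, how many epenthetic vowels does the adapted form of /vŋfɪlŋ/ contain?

After substitution the input is /sŋfɪlŋ/.
The unsyllabifiable consonants are /s/, /ŋ/, /l/, /ŋ/; each receives one epenthetic vowel.

4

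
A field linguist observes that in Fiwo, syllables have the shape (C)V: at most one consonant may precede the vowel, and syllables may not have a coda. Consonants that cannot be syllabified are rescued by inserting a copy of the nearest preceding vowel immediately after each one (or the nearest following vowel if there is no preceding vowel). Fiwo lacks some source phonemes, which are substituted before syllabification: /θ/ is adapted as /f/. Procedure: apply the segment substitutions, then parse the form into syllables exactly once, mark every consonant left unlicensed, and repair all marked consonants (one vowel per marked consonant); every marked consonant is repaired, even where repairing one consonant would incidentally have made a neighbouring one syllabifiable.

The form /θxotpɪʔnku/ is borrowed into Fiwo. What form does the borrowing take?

foxotopɪʔɪnɪku

Substitution: /θ/ → /f/, giving /fxotpɪʔnku/.
Syllabifying with onset maximization leaves /f/, /t/, /ʔ/, /n/ stranded (no codas are permitted; onsets are limited to one consonant).
Epenthesis after each stranded consonant: /f/ → /fo/, /t/ → /to/, /ʔ/ → /ʔɪ/, /n/ → /nɪ/.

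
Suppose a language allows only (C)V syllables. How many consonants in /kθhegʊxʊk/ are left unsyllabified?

Under (C)V, the unsyllabifiable consonants are /k/, /θ/, /k/ (no codas are permitted; onsets are limited to one consonant).

3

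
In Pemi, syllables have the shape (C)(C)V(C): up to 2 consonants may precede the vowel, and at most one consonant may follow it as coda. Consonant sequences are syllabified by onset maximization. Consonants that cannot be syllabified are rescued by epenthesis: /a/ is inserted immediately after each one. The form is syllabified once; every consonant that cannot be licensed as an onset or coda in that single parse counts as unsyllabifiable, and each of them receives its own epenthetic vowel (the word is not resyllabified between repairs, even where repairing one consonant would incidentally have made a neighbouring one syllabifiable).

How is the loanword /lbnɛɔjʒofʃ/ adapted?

labnɛɔjʒofʃa

The consonants /l/, /ʃ/ cannot be parsed into a legal (C)(C)V(C) syllable (at most one coda consonant is licensed; onsets may contain at most 2 consonants).
Epenthesis after each stranded consonant: /l/ → /la/, /ʃ/ → /ʃa/.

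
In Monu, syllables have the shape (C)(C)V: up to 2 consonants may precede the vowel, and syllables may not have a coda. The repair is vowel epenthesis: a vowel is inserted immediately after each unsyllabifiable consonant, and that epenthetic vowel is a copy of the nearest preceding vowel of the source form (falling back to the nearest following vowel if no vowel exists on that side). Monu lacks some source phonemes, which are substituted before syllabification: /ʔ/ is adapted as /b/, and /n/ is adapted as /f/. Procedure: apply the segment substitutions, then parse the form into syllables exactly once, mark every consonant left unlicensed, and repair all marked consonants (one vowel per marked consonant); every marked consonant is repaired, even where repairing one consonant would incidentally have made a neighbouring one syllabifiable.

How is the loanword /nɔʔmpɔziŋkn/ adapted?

fɔbɔmpɔziŋikifi

Substitution: /n/ → /f/, /ʔ/ → /b/, giving /fɔbmpɔziŋkf/.
The consonants /b/, /ŋ/, /k/, /f/ cannot be parsed into a legal (C)(C)V syllable (no codas are permitted; onsets may contain at most 2 consonants).
Epenthesis after each stranded consonant: /b/ → /bɔ/, /ŋ/ → /ŋi/, /k/ → /ki/, /f/ → /fi/.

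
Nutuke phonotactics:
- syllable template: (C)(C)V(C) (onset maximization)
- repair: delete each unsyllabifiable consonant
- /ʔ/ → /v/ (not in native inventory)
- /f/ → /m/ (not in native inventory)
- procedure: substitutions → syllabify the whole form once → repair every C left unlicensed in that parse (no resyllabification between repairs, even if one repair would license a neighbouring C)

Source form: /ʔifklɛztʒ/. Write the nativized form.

vimklɛz

Substitution: /ʔ/ → /v/, /f/ → /m/, giving /vimklɛztʒ/.
Under (C)(C)V(C), the unsyllabifiable consonants are /t/, /ʒ/ (at most one coda consonant is licensed; onsets may contain at most 2 consonants).
Deleting the stranded consonants removes /t/, /ʒ/.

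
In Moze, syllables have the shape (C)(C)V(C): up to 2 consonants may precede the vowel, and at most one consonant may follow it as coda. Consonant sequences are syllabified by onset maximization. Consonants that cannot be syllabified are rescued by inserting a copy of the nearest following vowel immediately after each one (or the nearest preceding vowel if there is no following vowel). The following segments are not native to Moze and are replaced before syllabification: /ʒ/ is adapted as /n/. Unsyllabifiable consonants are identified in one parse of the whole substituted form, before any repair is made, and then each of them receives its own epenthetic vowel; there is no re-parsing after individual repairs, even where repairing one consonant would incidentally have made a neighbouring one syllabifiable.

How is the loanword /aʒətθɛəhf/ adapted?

Substitution: /ʒ/ → /n/, giving /anətθɛəhf/.
Under (C)(C)V(C), the unsyllabifiable consonants are /f/ (at most one coda consonant is licensed; onsets may contain at most 2 consonants).
Inserting the epenthetic vowel yields /f/ → /fə/.

anətθɛəhfə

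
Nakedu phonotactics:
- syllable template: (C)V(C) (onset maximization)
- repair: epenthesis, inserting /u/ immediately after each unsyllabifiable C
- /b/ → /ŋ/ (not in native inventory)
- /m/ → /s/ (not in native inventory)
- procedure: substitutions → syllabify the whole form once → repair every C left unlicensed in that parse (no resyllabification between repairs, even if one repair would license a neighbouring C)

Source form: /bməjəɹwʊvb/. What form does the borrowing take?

Substitution: /b/ → /ŋ/, /m/ → /s/, giving /ŋsəjəɹwʊvŋ/.
Under (C)V(C), the unsyllabifiable consonants are /ŋ/, /ŋ/ (at most one coda consonant is licensed; onsets are limited to one consonant).
Each unlicensed consonant becomes the onset of a new syllable: /ŋ/ → /ŋu/, /ŋ/ → /ŋu/.

ŋusəjəɹwʊvŋu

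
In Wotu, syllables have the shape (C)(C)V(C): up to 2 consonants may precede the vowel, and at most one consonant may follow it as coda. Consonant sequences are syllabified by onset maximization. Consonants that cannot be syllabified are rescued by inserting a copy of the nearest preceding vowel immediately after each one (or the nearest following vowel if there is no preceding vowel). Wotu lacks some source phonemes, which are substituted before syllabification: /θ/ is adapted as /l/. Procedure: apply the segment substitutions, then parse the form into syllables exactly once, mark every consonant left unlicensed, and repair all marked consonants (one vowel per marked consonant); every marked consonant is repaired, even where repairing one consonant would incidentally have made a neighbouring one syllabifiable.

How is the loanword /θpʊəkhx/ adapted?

Substitution: /θ/ → /l/, giving /lpʊəkhx/.
Under (C)(C)V(C), the unsyllabifiable consonants are /h/, /x/ (at most one coda consonant is licensed; onsets may contain at most 2 consonants).
Epenthesis after each stranded consonant: /h/ → /hə/, /x/ → /xə/.

lpʊəkhəxə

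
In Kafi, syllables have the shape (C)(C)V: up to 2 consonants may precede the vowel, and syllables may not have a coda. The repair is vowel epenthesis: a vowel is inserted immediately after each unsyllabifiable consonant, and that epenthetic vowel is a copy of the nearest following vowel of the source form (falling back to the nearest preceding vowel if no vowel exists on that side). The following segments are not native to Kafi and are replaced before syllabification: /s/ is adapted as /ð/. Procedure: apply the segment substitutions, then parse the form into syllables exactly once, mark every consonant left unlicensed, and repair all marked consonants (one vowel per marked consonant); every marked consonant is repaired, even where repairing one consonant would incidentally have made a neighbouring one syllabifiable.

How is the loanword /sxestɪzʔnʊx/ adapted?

Substitution: /s/ → /ð/, giving /ðxeðtɪzʔnʊx/.
Under (C)(C)V, the unsyllabifiable consonants are /z/, /x/ (no codas are permitted; onsets may contain at most 2 consonants).
Inserting the epenthetic vowel yields /z/ → /zʊ/, /x/ → /xʊ/.

ðxeðtɪzʊʔnʊxʊ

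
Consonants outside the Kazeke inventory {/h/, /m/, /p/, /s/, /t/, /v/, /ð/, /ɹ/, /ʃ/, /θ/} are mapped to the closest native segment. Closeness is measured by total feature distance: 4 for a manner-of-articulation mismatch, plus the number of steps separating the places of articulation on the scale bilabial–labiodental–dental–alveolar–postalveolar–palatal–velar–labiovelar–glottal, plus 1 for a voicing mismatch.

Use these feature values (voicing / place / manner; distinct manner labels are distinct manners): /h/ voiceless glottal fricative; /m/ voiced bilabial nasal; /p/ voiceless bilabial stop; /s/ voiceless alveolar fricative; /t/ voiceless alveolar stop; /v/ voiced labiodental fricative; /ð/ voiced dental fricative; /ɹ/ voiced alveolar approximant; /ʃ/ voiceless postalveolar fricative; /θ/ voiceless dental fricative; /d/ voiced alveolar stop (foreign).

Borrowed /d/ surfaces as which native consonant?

/t/ is closest: same manner (stop), place distance 0 (alveolar→alveolar), voicing differs (+1); total 1. Next closest is /p/ at distance 4.

t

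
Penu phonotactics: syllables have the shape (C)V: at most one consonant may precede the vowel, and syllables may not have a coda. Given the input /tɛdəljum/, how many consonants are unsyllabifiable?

Syllabifying with onset maximization leaves /l/, /m/ stranded (no codas are permitted; onsets are limited to one consonant).

2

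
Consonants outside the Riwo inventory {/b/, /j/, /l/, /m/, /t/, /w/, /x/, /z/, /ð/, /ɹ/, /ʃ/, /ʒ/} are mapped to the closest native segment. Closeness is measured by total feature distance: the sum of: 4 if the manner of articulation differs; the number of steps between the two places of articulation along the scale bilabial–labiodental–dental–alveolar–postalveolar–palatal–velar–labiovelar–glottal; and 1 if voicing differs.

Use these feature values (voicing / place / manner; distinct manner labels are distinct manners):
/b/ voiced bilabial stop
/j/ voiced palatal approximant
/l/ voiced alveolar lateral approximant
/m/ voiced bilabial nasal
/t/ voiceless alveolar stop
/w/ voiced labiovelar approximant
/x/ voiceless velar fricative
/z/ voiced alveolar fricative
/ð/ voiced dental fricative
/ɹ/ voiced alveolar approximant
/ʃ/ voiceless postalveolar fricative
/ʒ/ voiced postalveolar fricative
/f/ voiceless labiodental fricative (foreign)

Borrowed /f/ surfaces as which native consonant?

ð

/ð/ is closest: same manner (fricative), place distance 1 (labiodental→dental), voicing differs (+1); total 2. Next closest is /z/ at distance 3.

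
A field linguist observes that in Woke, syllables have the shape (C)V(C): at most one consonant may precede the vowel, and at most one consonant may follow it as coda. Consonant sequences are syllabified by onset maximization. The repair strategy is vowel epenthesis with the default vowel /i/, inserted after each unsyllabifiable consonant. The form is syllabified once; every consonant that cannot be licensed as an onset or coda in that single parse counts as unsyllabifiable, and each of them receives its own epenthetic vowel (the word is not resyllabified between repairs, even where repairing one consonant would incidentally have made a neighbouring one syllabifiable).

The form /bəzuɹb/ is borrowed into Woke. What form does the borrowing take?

Under (C)V(C), the unsyllabifiable consonants are /b/ (at most one coda consonant is licensed; onsets are limited to one consonant).
Each unlicensed consonant becomes the onset of a new syllable: /b/ → /bi/.

bəzuɹbi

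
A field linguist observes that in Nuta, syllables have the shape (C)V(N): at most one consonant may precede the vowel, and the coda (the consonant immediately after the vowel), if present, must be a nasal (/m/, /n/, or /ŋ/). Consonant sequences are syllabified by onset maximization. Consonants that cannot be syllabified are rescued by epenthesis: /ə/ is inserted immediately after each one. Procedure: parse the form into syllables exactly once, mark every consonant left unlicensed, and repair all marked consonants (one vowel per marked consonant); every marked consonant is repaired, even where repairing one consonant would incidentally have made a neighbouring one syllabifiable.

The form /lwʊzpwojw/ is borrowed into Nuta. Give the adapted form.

ləwʊzəpəwojəwə

Under (C)V(N), the unsyllabifiable consonants are /l/, /z/, /p/, /j/, /w/ (only a nasal (/m/, /n/, or /ŋ/) is licensed in coda position; onsets are limited to one consonant).
Inserting the epenthetic vowel yields /l/ → /lə/, /z/ → /zə/, /p/ → /pə/, /j/ → /jə/, /w/ → /wə/.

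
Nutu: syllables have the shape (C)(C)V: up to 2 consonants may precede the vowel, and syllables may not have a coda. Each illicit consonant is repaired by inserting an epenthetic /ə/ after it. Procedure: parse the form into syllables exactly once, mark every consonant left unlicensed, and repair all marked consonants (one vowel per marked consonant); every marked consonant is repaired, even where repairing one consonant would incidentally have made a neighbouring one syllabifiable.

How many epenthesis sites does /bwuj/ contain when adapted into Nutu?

1

The unsyllabifiable consonants are /j/; each receives one epenthetic vowel.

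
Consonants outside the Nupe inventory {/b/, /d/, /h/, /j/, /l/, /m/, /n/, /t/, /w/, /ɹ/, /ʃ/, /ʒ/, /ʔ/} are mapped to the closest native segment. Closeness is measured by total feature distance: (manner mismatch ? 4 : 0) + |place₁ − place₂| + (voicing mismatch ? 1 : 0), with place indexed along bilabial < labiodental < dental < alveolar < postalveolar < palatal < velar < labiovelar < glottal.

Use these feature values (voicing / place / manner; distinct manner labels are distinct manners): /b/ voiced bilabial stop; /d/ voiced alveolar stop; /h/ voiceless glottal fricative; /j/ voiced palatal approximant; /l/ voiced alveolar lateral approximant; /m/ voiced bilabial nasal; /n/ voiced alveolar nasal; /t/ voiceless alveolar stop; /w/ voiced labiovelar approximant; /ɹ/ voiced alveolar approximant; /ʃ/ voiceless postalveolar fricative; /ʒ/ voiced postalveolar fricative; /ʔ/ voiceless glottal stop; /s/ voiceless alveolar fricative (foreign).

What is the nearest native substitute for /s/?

/ʃ/ is closest: same manner (fricative), place distance 1 (alveolar→postalveolar), same voicing; total 1. Next closest is /ʒ/ at distance 2.

ʃ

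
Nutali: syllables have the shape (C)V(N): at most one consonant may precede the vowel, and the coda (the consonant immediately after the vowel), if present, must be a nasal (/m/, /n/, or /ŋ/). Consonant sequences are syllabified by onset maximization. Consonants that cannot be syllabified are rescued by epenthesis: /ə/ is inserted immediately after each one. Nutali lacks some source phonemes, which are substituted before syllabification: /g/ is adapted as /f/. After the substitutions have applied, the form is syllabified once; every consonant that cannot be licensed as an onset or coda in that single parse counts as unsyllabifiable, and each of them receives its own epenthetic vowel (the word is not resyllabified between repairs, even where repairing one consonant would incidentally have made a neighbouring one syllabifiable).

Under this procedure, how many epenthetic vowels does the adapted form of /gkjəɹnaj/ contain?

After substitution the input is /fkjəɹnaj/.
The unsyllabifiable consonants are /f/, /k/, /ɹ/, /j/; each receives one epenthetic vowel.

4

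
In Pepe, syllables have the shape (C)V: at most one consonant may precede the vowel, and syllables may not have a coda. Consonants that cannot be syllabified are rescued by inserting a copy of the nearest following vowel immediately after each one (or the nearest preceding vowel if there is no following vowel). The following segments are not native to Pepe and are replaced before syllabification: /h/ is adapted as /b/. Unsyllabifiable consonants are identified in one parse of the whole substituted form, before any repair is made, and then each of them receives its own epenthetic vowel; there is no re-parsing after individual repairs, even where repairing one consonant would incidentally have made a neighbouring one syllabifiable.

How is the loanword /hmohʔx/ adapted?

bomoboʔoxo

Substitution: /h/ → /b/, giving /bmobʔx/.
Syllabifying with onset maximization leaves /b/, /b/, /ʔ/, /x/ stranded (no codas are permitted; onsets are limited to one consonant).
Each unlicensed consonant becomes the onset of a new syllable: /b/ → /bo/, /b/ → /bo/, /ʔ/ → /ʔo/, /x/ → /xo/.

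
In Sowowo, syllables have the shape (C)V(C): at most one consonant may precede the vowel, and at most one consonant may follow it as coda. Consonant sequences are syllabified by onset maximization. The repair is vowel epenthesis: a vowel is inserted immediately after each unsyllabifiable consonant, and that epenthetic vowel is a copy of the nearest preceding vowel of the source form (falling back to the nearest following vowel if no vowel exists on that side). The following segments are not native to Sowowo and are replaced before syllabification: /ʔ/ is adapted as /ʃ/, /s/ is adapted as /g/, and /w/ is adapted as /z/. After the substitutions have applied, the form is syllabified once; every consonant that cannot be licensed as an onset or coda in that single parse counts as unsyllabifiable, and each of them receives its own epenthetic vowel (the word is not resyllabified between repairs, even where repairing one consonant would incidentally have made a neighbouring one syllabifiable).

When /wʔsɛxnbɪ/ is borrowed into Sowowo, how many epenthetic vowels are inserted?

After substitution the input is /zʃgɛxnbɪ/.
The unsyllabifiable consonants are /z/, /ʃ/, /n/; each receives one epenthetic vowel.

3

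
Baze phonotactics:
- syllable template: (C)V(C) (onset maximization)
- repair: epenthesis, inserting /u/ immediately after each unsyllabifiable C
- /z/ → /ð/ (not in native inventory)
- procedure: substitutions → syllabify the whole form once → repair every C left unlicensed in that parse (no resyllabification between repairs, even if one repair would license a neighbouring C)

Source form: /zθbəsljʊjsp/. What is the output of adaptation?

ðuθubəslujʊjsupu

Substitution: /z/ → /ð/, giving /ðθbəsljʊjsp/.
Syllabifying with onset maximization leaves /ð/, /θ/, /l/, /s/, /p/ stranded (at most one coda consonant is licensed; onsets are limited to one consonant).
Each unlicensed consonant becomes the onset of a new syllable: /ð/ → /ðu/, /θ/ → /θu/, /l/ → /lu/, /s/ → /su/, /p/ → /pu/.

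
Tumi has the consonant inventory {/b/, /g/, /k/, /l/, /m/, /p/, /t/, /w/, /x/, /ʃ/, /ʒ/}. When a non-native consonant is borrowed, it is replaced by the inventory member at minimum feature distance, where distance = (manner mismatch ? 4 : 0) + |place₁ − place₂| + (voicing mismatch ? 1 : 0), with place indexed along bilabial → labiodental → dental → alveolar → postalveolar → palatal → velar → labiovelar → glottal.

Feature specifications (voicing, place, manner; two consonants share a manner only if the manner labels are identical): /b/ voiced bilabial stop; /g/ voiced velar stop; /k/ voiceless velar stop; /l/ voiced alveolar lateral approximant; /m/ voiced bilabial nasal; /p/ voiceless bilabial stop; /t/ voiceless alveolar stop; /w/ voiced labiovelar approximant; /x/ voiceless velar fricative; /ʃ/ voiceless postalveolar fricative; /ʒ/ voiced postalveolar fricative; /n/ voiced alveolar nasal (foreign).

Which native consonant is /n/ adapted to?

m

/m/ is closest: same manner (nasal), place distance 3 (alveolar→bilabial), same voicing; total 3. Next closest is /l/ at distance 4.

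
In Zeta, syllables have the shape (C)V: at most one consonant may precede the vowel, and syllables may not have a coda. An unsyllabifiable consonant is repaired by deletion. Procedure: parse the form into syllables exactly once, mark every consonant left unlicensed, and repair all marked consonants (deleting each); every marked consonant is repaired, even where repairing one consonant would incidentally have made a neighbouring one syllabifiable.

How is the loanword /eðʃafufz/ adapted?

eʃafu

Syllabifying with onset maximization leaves /ð/, /f/, /z/ stranded (no codas are permitted; onsets are limited to one consonant).
Deletion applies to /ð/, /f/, /z/.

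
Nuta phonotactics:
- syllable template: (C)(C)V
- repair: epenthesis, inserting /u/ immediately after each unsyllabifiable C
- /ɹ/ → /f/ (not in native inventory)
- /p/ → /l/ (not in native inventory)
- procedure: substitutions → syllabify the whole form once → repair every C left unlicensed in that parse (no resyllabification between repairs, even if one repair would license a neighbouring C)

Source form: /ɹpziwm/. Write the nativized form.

Substitution: /ɹ/ → /f/, /p/ → /l/, giving /flziwm/.
The consonants /f/, /w/, /m/ cannot be parsed into a legal (C)(C)V syllable (no codas are permitted; onsets may contain at most 2 consonants).
Each unlicensed consonant becomes the onset of a new syllable: /f/ → /fu/, /w/ → /wu/, /m/ → /mu/.

fulziwumu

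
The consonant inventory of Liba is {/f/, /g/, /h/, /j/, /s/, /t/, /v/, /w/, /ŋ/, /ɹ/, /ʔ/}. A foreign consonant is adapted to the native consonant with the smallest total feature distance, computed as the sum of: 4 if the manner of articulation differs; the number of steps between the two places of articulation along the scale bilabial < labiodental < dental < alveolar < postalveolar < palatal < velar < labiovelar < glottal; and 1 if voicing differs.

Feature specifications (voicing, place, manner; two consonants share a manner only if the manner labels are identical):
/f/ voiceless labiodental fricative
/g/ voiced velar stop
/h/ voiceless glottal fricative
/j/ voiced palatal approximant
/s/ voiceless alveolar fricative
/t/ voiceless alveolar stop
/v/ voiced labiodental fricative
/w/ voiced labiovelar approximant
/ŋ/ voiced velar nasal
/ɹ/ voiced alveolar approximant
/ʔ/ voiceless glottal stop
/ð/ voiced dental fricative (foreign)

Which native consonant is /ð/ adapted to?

/v/ is closest: same manner (fricative), place distance 1 (dental→labiodental), same voicing; total 1. Next closest is /f/ at distance 2.

v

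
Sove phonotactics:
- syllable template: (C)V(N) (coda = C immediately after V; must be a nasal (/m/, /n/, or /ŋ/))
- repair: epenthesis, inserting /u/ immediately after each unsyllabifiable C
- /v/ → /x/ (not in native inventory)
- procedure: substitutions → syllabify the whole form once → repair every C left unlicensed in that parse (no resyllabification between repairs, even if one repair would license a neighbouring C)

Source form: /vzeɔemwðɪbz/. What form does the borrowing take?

Substitution: /v/ → /x/, giving /xzeɔemwðɪbz/.
The consonants /x/, /w/, /b/, /z/ cannot be parsed into a legal (C)V(N) syllable (only a nasal (/m/, /n/, or /ŋ/) is licensed in coda position; onsets are limited to one consonant).
Inserting the epenthetic vowel yields /x/ → /xu/, /w/ → /wu/, /b/ → /bu/, /z/ → /zu/.

xuzeɔemwuðɪbuzu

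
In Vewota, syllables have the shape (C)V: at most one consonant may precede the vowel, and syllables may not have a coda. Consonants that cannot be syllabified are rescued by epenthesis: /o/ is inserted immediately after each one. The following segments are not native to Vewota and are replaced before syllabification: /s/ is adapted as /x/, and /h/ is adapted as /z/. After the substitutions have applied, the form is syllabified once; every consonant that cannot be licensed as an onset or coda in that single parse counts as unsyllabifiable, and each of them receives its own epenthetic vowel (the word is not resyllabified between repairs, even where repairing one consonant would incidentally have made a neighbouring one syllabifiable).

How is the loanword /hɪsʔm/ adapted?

zɪxoʔomo

Substitution: /h/ → /z/, /s/ → /x/, giving /zɪxʔm/.
Syllabifying with onset maximization leaves /x/, /ʔ/, /m/ stranded (no codas are permitted; onsets are limited to one consonant).
Inserting the epenthetic vowel yields /x/ → /xo/, /ʔ/ → /ʔo/, /m/ → /mo/.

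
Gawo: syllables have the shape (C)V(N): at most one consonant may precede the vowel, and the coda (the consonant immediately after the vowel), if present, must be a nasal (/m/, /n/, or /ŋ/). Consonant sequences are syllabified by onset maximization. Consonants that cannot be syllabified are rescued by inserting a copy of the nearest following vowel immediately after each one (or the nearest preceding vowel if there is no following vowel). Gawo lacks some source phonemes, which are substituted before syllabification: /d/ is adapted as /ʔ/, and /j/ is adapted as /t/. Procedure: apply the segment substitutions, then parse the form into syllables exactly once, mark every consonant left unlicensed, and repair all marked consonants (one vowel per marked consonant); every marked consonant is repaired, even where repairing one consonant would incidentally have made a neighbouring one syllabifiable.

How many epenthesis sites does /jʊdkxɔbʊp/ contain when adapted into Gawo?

After substitution the input is /tʊʔkxɔbʊp/.
The unsyllabifiable consonants are /ʔ/, /k/, /p/; each receives one epenthetic vowel.

3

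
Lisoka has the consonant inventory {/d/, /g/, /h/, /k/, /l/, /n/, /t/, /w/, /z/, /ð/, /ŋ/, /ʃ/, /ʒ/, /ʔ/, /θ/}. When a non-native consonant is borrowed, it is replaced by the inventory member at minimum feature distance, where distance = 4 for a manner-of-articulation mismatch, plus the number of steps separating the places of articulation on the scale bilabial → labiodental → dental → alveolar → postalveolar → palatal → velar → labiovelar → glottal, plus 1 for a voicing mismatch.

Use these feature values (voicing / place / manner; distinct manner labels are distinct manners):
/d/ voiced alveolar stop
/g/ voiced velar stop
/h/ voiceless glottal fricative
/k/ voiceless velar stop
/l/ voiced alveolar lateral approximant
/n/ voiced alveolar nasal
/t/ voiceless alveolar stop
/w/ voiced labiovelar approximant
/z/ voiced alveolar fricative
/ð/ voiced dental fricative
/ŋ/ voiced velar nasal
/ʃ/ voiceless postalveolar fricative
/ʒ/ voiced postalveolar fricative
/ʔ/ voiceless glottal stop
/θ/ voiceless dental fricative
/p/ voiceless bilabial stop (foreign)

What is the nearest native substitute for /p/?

/t/ is closest: same manner (stop), place distance 3 (bilabial→alveolar), same voicing; total 3. Next closest is /d/ at distance 4.

t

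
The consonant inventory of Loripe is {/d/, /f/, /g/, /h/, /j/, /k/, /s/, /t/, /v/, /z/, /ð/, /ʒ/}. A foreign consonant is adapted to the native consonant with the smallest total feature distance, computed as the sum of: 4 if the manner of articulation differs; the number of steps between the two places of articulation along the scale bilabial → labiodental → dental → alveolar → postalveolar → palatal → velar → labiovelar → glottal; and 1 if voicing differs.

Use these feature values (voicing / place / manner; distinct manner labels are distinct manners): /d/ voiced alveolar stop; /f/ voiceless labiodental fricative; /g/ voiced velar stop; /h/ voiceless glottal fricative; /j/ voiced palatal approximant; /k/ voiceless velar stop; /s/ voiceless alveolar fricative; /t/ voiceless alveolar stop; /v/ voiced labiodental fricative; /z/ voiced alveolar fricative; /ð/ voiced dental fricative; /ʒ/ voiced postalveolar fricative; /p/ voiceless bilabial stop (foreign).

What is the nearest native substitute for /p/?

t

/t/ is closest: same manner (stop), place distance 3 (bilabial→alveolar), same voicing; total 3. Next closest is /d/ at distance 4.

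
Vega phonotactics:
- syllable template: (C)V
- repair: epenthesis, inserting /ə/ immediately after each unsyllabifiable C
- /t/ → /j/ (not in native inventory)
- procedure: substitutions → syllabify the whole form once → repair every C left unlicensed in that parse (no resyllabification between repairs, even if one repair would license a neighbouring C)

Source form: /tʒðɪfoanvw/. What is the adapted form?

Substitution: /t/ → /j/, giving /jʒðɪfoanvw/.
Syllabifying with onset maximization leaves /j/, /ʒ/, /n/, /v/, /w/ stranded (no codas are permitted; onsets are limited to one consonant).
Epenthesis after each stranded consonant: /j/ → /jə/, /ʒ/ → /ʒə/, /n/ → /nə/, /v/ → /və/, /w/ → /wə/.

jəʒəðɪfoanəvəwə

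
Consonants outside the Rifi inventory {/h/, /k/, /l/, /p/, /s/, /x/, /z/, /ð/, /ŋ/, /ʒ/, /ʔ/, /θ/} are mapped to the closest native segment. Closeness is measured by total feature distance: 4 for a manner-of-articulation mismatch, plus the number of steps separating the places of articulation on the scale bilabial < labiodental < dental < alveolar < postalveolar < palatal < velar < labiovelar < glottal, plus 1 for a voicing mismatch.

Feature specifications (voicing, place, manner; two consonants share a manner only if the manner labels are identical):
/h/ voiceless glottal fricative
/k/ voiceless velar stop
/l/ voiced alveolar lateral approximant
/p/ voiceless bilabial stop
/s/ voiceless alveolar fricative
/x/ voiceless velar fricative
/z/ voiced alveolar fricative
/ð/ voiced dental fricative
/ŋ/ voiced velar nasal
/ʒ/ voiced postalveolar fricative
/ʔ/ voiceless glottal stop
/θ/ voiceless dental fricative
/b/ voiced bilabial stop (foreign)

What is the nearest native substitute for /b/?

p

/p/ is closest: same manner (stop), place distance 0 (bilabial→bilabial), voicing differs (+1); total 1. Next closest is /ð/ at distance 6.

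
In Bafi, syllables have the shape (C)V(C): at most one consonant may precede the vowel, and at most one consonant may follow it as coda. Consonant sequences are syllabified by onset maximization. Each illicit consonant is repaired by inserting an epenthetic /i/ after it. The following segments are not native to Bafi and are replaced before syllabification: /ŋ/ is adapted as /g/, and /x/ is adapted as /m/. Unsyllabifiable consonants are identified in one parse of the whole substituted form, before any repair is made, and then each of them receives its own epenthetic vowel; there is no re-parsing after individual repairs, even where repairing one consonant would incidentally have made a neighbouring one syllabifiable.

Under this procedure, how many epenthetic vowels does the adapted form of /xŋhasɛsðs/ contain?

After substitution the input is /mghasɛsðs/.
The unsyllabifiable consonants are /m/, /g/, /ð/, /s/; each receives one epenthetic vowel.

4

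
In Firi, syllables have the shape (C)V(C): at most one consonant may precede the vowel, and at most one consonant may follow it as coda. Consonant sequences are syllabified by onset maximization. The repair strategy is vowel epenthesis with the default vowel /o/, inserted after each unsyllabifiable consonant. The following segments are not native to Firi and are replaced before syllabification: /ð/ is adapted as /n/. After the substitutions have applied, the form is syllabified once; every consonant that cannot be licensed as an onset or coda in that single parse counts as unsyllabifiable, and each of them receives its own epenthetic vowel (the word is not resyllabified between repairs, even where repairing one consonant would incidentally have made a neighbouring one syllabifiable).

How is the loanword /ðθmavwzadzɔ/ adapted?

Substitution: /ð/ → /n/, giving /nθmavwzadzɔ/.
Under (C)V(C), the unsyllabifiable consonants are /n/, /θ/, /w/ (at most one coda consonant is licensed; onsets are limited to one consonant).
Inserting the epenthetic vowel yields /n/ → /no/, /θ/ → /θo/, /w/ → /wo/.

noθomavwozadzɔ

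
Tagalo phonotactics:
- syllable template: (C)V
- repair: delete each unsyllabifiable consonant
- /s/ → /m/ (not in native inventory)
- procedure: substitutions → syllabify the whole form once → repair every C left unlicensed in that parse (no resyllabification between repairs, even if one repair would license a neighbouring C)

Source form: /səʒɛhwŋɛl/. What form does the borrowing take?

məʒɛŋɛ

Substitution: /s/ → /m/, giving /məʒɛhwŋɛl/.
The consonants /h/, /w/, /l/ cannot be parsed into a legal (C)V syllable (no codas are permitted; onsets are limited to one consonant).
Deleting the stranded consonants removes /h/, /w/, /l/.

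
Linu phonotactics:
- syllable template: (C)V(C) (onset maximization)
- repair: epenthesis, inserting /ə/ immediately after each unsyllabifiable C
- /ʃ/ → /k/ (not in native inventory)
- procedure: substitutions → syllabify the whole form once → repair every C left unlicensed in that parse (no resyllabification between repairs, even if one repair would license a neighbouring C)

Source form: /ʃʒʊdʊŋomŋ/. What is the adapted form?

Substitution: /ʃ/ → /k/, giving /kʒʊdʊŋomŋ/.
The consonants /k/, /ŋ/ cannot be parsed into a legal (C)V(C) syllable (at most one coda consonant is licensed; onsets are limited to one consonant).
Each unlicensed consonant becomes the onset of a new syllable: /k/ → /kə/, /ŋ/ → /ŋə/.

kəʒʊdʊŋomŋə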